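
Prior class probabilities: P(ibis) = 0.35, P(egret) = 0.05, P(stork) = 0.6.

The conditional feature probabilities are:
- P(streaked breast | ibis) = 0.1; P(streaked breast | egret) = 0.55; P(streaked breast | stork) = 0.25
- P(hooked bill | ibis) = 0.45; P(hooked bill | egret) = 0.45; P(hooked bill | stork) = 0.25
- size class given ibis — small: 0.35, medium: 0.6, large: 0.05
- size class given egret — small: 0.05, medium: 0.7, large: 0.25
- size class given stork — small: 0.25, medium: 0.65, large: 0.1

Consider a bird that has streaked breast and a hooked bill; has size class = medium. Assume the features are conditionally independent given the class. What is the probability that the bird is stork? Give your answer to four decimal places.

ibis: 0.35 × 0.1 × 0.45 × 0.6 = 0.00945
egret: 0.05 × 0.55 × 0.45 × 0.7 = 0.0086625
stork: 0.6 × 0.25 × 0.25 × 0.65 = 0.024375
P(stork | x) = 0.024375 / 0.0424875 ≈ 0.5737

0.5737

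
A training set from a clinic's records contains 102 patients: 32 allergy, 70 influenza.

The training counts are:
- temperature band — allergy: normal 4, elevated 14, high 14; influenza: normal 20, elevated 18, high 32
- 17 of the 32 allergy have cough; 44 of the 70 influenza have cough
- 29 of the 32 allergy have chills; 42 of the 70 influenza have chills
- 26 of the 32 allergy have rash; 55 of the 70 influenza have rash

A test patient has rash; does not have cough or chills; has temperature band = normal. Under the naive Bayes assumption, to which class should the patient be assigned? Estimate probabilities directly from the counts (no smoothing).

influenza

allergy: (32/102) × (4/32) × (15/32) × (3/32) × (26/32) ≈ 0.00140022
influenza: (70/102) × (20/70) × (26/70) × (28/70) × (55/70) ≈ 0.0228892
Highest score → influenza.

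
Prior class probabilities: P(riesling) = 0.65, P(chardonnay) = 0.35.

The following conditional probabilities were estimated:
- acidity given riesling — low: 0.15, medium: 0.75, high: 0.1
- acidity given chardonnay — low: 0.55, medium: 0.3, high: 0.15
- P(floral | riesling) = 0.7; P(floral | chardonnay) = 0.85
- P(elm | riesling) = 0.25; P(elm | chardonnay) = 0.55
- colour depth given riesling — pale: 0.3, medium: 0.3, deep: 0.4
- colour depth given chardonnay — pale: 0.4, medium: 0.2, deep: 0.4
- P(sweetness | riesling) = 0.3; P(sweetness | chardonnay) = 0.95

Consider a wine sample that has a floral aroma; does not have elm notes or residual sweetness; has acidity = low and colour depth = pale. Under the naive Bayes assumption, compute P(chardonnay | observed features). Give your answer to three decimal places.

riesling: 0.65 × 0.15 × 0.7 × (1−0.25) × 0.3 × (1−0.3) = 0.010749375
chardonnay: 0.35 × 0.55 × 0.85 × (1−0.55) × 0.4 × (1−0.95) = 0.001472625
P(chardonnay | x) = 0.001472625 / 0.012222 ≈ 0.120

0.120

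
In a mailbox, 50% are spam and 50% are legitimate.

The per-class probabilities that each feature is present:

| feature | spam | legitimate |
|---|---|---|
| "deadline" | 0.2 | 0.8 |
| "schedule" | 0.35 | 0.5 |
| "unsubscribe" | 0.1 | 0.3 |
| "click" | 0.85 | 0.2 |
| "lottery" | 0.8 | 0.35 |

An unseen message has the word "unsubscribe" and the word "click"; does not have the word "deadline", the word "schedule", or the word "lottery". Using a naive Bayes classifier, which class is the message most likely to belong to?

spam: 0.5 × (1−0.2) × (1−0.35) × 0.1 × 0.85 × (1−0.8) = 0.00442
legitimate: 0.5 × (1−0.8) × (1−0.5) × 0.3 × 0.2 × (1−0.35) = 0.00195
Highest score → spam.

spam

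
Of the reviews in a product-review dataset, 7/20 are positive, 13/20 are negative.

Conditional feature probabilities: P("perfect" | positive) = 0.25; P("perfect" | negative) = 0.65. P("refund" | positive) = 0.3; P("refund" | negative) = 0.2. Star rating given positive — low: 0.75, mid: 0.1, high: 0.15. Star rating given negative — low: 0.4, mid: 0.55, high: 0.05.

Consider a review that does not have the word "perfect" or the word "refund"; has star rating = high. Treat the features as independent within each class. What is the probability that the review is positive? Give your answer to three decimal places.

positive: 0.35 × (1−0.25) × (1−0.3) × 0.15 = 0.0275625
negative: 0.65 × (1−0.65) × (1−0.2) × 0.05 = 0.0091
P(positive | x) = 0.0275625 / 0.0366625 ≈ 0.752

0.752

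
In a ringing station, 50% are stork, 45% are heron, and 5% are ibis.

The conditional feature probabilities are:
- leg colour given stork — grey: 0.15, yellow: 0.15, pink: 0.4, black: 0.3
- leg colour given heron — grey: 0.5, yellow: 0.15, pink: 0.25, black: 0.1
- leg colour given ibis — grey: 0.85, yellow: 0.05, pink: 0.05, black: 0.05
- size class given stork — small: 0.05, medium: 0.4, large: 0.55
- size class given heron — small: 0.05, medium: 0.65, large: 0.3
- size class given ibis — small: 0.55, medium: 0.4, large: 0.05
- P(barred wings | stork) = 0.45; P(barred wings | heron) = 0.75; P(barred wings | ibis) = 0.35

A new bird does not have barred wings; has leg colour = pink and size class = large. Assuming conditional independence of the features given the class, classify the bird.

stork: 0.5 × 0.4 × 0.55 × (1−0.45) = 0.0605
heron: 0.45 × 0.25 × 0.3 × (1−0.75) = 0.0084375
ibis: 0.05 × 0.05 × 0.05 × (1−0.35) = 0.00008125
Highest score → stork.

stork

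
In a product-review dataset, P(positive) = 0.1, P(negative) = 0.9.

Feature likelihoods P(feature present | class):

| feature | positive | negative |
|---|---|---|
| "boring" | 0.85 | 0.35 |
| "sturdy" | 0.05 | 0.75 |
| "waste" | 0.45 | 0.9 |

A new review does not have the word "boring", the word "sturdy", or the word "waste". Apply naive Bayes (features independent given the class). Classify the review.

positive: 0.1 × (1−0.85) × (1−0.05) × (1−0.45) = 0.0078375
negative: 0.9 × (1−0.35) × (1−0.75) × (1−0.9) = 0.014625
Highest score → negative.

negative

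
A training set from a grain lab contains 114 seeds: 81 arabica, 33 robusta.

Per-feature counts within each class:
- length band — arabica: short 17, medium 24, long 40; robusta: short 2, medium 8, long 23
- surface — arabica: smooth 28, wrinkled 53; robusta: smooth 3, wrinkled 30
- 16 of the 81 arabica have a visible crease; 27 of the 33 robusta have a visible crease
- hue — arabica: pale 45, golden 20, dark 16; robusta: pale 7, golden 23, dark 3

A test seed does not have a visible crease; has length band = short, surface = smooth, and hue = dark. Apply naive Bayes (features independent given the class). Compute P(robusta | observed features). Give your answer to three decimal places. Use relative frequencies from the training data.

arabica: (81/114) × (17/81) × (28/81) × (65/81) × (16/81) ≈ 0.0081711
robusta: (33/114) × (2/33) × (3/33) × (6/33) × (3/33) ≈ 0.0000263619
P(robusta | x) = 0.0000263619 / 0.0081974619 ≈ 0.003

0.003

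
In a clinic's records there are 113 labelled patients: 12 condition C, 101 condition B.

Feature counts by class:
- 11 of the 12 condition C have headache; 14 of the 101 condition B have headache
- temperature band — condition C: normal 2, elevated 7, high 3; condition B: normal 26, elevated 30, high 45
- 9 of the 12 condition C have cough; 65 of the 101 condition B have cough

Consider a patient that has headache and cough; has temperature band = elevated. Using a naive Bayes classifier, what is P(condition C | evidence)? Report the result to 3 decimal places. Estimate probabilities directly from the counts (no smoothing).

0.643

condition C: (12/113) × (11/12) × (7/12) × (9/12) ≈ 0.0425885
condition B: (101/113) × (14/101) × (30/101) × (65/101) ≈ 0.0236833
P(condition C | x) = 0.0425885 / 0.0662718 ≈ 0.643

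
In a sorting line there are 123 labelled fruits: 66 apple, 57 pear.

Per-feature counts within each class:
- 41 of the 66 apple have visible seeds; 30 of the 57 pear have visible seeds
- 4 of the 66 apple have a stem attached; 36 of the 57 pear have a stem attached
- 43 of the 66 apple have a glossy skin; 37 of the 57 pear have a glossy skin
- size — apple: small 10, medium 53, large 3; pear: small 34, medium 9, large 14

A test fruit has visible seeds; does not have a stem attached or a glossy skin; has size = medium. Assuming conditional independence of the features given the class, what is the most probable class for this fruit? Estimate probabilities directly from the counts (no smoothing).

apple: (66/123) × (41/66) × (62/66) × (23/66) × (53/66) ≈ 0.0876279
pear: (57/123) × (30/57) × (21/57) × (20/57) × (9/57) ≈ 0.00497833
Highest score → apple.

apple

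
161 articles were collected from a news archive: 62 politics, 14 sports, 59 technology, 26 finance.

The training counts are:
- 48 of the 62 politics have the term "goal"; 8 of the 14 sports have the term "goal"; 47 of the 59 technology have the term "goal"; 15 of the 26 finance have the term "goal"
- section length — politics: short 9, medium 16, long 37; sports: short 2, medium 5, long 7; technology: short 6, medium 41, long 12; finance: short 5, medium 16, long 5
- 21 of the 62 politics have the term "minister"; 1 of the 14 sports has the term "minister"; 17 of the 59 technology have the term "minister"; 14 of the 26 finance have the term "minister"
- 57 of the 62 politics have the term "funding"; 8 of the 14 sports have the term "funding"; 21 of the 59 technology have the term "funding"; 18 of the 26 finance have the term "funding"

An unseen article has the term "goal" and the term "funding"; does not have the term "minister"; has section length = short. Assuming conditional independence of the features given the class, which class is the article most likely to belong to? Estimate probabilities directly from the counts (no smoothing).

politics: (62/161) × (48/62) × (9/62) × (41/62) × (57/62) ≈ 0.0263113
sports: (14/161) × (8/14) × (2/14) × (13/14) × (8/14) ≈ 0.00376655
technology: (59/161) × (47/59) × (6/59) × (42/59) × (21/59) ≈ 0.00752204
finance: (26/161) × (15/26) × (5/26) × (12/26) × (18/26) ≈ 0.00572492
Highest score → politics.

politics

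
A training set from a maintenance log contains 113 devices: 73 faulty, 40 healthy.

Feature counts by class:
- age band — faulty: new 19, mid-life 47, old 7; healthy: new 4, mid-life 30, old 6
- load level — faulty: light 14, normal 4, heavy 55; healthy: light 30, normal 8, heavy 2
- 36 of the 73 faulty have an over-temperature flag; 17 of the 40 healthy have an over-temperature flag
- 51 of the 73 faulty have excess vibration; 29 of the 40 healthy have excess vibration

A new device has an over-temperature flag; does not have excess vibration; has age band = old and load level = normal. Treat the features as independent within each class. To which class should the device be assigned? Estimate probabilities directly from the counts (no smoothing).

healthy

faulty: (73/113) × (7/73) × (4/73) × (36/73) × (22/73) ≈ 0.000504471
healthy: (40/113) × (6/40) × (8/40) × (17/40) × (11/40) ≈ 0.00124115
Highest score → healthy.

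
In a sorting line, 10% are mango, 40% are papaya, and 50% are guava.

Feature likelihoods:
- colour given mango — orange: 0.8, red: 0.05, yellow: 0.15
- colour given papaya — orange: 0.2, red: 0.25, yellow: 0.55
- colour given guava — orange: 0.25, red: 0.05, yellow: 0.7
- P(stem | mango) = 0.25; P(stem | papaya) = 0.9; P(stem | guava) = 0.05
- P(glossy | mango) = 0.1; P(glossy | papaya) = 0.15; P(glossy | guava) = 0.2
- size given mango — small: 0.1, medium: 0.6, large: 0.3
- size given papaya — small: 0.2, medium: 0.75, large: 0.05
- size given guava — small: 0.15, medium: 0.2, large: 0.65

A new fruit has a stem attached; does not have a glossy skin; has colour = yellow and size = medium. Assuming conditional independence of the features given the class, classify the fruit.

mango: 0.1 × 0.15 × 0.25 × (1−0.1) × 0.6 = 0.002025
papaya: 0.4 × 0.55 × 0.9 × (1−0.15) × 0.75 = 0.126225
guava: 0.5 × 0.7 × 0.05 × (1−0.2) × 0.2 = 0.0028
Highest score → papaya.

papaya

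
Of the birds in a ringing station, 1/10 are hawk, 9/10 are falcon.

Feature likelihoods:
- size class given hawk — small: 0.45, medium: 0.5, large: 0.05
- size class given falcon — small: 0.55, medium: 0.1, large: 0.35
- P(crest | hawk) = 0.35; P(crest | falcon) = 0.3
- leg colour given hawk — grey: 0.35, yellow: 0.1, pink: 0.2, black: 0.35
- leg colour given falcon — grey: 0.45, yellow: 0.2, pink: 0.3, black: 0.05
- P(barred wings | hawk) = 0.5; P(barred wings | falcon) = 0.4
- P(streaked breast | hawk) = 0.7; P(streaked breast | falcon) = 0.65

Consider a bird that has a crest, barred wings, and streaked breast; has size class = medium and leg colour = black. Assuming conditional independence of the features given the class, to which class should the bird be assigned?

hawk: 0.1 × 0.5 × 0.35 × 0.35 × 0.5 × 0.7 = 0.00214375
falcon: 0.9 × 0.1 × 0.3 × 0.05 × 0.4 × 0.65 = 0.000351
Highest score → hawk.

hawk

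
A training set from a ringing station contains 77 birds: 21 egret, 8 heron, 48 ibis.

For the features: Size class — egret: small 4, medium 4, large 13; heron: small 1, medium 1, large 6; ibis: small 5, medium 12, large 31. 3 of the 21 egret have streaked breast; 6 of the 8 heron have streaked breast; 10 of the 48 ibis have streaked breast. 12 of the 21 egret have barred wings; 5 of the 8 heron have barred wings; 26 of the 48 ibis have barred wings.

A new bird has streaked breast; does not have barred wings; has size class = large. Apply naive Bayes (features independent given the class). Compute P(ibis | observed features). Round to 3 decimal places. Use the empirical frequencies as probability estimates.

0.544

egret: (21/77) × (13/21) × (3/21) × (9/21) ≈ 0.0103366
heron: (8/77) × (6/8) × (6/8) × (3/8) ≈ 0.0219156
ibis: (48/77) × (31/48) × (10/48) × (22/48) ≈ 0.0384425
P(ibis | x) = 0.0384425 / 0.0706947 ≈ 0.544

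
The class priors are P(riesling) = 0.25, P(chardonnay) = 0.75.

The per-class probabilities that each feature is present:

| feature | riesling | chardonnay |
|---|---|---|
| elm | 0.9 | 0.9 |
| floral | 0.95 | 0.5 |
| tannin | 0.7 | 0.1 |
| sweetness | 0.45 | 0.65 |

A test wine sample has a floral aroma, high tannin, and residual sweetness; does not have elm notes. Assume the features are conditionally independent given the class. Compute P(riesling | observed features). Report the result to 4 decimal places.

0.7543

riesling: 0.25 × (1−0.9) × 0.95 × 0.7 × 0.45 = 0.00748125
chardonnay: 0.75 × (1−0.9) × 0.5 × 0.1 × 0.65 = 0.0024375
P(riesling | x) = 0.00748125 / 0.00991875 ≈ 0.7543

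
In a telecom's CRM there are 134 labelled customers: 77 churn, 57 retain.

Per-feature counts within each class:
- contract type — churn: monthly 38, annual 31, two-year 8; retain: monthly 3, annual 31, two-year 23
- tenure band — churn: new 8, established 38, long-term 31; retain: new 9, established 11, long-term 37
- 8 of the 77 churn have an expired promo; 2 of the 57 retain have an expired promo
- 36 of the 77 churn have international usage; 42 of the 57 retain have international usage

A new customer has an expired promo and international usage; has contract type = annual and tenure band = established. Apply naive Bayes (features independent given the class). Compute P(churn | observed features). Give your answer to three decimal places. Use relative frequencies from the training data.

churn: (77/134) × (31/77) × (38/77) × (8/77) × (36/77) ≈ 0.00554576
retain: (57/134) × (31/57) × (11/57) × (2/57) × (42/57) ≈ 0.00115426
P(churn | x) = 0.00554576 / 0.00670002 ≈ 0.828

0.828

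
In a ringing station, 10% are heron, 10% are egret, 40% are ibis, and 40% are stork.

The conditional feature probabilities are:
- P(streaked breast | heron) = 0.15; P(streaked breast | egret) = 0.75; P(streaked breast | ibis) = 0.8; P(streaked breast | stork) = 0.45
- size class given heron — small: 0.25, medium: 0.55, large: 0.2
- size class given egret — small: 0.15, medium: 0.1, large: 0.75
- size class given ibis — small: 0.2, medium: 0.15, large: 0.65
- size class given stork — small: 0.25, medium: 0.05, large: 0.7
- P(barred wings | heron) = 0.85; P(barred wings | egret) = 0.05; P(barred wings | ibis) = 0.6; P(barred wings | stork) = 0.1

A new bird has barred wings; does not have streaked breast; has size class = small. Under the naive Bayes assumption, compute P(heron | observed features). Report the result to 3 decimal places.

0.542

heron: 0.1 × (1−0.15) × 0.25 × 0.85 = 0.0180625
egret: 0.1 × (1−0.75) × 0.15 × 0.05 = 0.0001875
ibis: 0.4 × (1−0.8) × 0.2 × 0.6 = 0.0096
stork: 0.4 × (1−0.45) × 0.25 × 0.1 = 0.0055
P(heron | x) = 0.0180625 / 0.03335 ≈ 0.542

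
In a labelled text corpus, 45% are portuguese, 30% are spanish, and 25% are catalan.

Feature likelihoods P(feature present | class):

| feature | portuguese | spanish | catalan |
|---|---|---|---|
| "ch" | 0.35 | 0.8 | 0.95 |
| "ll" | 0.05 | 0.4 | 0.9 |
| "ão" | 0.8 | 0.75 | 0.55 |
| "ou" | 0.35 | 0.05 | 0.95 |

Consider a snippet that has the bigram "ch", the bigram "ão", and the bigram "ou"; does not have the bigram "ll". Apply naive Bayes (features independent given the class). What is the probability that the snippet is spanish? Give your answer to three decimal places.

0.090

portuguese: 0.45 × 0.35 × (1−0.05) × 0.8 × 0.35 = 0.041895
spanish: 0.3 × 0.8 × (1−0.4) × 0.75 × 0.05 = 0.0054
catalan: 0.25 × 0.95 × (1−0.9) × 0.55 × 0.95 = 0.012409375
P(spanish | x) = 0.0054 / 0.059704375 ≈ 0.090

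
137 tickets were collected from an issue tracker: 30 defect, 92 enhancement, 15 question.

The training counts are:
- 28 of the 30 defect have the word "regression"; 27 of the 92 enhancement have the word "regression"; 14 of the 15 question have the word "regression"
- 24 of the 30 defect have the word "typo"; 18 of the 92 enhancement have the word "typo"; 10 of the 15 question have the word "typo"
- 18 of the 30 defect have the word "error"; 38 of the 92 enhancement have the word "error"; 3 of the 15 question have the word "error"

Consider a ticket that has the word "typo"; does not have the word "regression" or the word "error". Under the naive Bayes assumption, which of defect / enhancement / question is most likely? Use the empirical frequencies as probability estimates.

defect: (30/137) × (2/30) × (24/30) × (12/30) ≈ 0.00467153
enhancement: (92/137) × (65/92) × (18/92) × (54/92) ≈ 0.0544858
question: (15/137) × (1/15) × (10/15) × (12/15) ≈ 0.00389294
Highest score → enhancement.

enhancement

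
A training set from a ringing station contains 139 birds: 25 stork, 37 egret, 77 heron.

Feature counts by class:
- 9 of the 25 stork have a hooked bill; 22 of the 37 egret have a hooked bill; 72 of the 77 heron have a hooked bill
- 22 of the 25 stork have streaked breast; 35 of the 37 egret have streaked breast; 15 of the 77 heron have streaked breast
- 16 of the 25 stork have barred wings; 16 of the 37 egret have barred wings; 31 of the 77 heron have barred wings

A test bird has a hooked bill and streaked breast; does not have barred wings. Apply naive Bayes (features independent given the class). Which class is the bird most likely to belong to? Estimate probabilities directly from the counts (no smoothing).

egret

stork: (25/139) × (9/25) × (22/25) × (9/25) ≈ 0.0205122
egret: (37/139) × (22/37) × (35/37) × (21/37) ≈ 0.0849751
heron: (77/139) × (72/77) × (15/77) × (46/77) ≈ 0.0602817
Highest score → egret.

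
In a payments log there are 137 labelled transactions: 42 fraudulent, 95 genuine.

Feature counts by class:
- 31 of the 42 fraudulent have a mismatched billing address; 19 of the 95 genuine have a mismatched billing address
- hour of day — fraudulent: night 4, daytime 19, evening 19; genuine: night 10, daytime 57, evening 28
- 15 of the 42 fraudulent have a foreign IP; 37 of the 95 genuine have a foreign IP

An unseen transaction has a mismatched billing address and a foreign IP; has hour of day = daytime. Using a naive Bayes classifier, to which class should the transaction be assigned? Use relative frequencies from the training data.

fraudulent

fraudulent: (42/137) × (31/42) × (19/42) × (15/42) ≈ 0.0365584
genuine: (95/137) × (19/95) × (57/95) × (37/95) ≈ 0.0324088
Highest score → fraudulent.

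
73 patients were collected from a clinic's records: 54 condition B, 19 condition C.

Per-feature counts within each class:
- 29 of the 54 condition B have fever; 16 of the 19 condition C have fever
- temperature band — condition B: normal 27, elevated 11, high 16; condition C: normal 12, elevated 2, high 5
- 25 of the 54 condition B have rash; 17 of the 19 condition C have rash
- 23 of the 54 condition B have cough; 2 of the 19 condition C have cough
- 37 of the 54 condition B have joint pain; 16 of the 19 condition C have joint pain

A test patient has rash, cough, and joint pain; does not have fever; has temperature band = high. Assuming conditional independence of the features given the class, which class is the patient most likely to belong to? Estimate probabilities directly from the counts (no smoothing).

condition B: (54/73) × (25/54) × (16/54) × (25/54) × (23/54) × (37/54) ≈ 0.0137098
condition C: (19/73) × (3/19) × (5/19) × (17/19) × (2/19) × (16/19) ≈ 0.000857735
Highest score → condition B.

condition B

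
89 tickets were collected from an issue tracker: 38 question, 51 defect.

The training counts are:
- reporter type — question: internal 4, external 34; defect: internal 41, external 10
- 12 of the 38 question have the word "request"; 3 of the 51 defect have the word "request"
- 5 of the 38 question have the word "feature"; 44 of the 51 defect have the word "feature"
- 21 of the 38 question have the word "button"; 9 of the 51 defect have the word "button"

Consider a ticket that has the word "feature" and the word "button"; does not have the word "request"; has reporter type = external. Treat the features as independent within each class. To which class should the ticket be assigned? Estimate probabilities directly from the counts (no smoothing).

question

question: (38/89) × (34/38) × (26/38) × (5/38) × (21/38) ≈ 0.0190064
defect: (51/89) × (10/51) × (48/51) × (44/51) × (9/51) ≈ 0.0161004
Highest score → question.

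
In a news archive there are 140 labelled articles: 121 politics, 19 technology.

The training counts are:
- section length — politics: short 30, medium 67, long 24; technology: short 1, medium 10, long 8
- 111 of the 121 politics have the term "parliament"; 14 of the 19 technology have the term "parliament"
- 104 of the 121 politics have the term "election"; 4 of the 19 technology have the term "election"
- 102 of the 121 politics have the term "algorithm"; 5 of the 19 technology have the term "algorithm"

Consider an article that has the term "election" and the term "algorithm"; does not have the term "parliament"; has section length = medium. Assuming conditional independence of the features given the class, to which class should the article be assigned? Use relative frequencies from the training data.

politics

politics: (121/140) × (67/121) × (10/121) × (104/121) × (102/121) ≈ 0.0286566
technology: (19/140) × (10/19) × (5/19) × (4/19) × (5/19) ≈ 0.00104138
Highest score → politics.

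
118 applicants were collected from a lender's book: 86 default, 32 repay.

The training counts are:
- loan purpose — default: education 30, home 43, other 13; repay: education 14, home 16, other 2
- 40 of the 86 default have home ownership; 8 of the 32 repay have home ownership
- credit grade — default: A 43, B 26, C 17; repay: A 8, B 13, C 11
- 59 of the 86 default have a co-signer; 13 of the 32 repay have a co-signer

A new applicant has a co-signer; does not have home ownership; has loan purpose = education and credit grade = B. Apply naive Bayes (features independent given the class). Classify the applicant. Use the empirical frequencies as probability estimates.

default

default: (86/118) × (30/86) × (46/86) × (26/86) × (59/86) ≈ 0.0282051
repay: (32/118) × (14/32) × (24/32) × (13/32) × (13/32) ≈ 0.0146857
Highest score → default.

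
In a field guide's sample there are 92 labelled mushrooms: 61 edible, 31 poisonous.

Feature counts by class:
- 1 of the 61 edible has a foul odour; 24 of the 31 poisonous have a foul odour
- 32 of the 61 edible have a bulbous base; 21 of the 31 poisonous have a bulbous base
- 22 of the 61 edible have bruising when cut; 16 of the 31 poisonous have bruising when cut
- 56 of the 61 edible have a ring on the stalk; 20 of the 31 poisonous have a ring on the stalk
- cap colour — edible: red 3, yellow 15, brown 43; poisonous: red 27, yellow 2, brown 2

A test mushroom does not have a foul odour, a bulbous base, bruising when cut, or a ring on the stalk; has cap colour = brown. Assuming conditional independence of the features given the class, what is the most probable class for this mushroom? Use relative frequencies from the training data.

edible

edible: (61/92) × (60/61) × (29/61) × (39/61) × (5/61) × (43/61) ≈ 0.0114537
poisonous: (31/92) × (7/31) × (10/31) × (15/31) × (11/31) × (2/31) ≈ 0.00027188
Highest score → edible.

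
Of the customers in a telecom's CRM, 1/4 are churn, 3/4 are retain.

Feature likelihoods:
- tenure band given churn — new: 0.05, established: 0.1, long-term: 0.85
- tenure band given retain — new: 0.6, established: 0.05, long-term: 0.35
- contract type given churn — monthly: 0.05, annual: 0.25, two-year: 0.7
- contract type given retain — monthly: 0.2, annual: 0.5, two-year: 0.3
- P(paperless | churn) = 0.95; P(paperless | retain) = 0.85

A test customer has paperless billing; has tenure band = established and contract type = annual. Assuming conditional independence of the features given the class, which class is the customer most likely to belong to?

churn: 0.25 × 0.1 × 0.25 × 0.95 = 0.0059375
retain: 0.75 × 0.05 × 0.5 × 0.85 = 0.0159375
Highest score → retain.

retain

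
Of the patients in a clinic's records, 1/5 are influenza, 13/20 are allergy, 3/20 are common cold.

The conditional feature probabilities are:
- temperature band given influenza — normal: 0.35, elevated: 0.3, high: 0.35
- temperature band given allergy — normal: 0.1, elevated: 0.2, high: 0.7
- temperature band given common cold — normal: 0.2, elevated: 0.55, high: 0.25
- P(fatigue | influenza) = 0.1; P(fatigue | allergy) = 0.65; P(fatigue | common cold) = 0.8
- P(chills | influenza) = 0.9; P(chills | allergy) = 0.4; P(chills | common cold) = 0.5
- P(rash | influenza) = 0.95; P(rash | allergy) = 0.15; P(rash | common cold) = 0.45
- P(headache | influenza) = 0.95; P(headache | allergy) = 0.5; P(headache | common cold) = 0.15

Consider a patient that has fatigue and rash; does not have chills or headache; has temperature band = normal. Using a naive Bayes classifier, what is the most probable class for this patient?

common cold

influenza: 0.2 × 0.35 × 0.1 × (1−0.9) × 0.95 × (1−0.95) = 0.00003325
allergy: 0.65 × 0.1 × 0.65 × (1−0.4) × 0.15 × (1−0.5) = 0.00190125
common cold: 0.15 × 0.2 × 0.8 × (1−0.5) × 0.45 × (1−0.15) = 0.00459
Highest score → common cold.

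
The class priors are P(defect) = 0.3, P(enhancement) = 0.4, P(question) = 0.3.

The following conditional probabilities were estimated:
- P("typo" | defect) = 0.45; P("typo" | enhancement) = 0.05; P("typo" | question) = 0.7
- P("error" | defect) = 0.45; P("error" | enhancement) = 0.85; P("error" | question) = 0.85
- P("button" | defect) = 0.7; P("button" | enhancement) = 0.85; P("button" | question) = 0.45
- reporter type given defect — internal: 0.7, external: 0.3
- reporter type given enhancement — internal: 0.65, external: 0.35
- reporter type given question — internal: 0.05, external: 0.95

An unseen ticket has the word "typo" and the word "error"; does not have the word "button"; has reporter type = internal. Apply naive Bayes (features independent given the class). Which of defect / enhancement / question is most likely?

defect

defect: 0.3 × 0.45 × 0.45 × (1−0.7) × 0.7 = 0.0127575
enhancement: 0.4 × 0.05 × 0.85 × (1−0.85) × 0.65 = 0.0016575
question: 0.3 × 0.7 × 0.85 × (1−0.45) × 0.05 = 0.00490875
Highest score → defect.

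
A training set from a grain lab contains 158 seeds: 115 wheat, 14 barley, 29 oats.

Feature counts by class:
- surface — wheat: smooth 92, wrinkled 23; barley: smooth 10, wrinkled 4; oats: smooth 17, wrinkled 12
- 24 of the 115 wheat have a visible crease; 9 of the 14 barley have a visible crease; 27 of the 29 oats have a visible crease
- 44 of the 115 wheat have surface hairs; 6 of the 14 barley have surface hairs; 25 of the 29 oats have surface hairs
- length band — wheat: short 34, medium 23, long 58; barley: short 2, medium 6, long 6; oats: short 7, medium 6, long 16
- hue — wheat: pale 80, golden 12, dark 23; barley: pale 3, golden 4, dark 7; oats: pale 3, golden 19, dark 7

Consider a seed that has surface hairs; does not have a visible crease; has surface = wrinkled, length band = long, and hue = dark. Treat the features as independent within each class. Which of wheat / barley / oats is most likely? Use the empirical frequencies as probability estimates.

wheat

wheat: (115/158) × (23/115) × (91/115) × (44/115) × (58/115) × (23/115) ≈ 0.00444559
barley: (14/158) × (4/14) × (5/14) × (6/14) × (6/14) × (7/14) ≈ 0.00083035
oats: (29/158) × (12/29) × (2/29) × (25/29) × (16/29) × (7/29) ≈ 0.00060134
Highest score → wheat.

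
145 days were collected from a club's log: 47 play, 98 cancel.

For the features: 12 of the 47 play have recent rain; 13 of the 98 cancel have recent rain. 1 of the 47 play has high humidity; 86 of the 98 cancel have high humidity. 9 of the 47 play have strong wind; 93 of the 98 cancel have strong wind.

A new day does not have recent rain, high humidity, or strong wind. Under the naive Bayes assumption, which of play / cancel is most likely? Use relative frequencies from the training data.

play: (47/145) × (35/47) × (46/47) × (38/47) ≈ 0.191005
cancel: (98/145) × (85/98) × (12/98) × (5/98) ≈ 0.00366227
Highest score → play.

play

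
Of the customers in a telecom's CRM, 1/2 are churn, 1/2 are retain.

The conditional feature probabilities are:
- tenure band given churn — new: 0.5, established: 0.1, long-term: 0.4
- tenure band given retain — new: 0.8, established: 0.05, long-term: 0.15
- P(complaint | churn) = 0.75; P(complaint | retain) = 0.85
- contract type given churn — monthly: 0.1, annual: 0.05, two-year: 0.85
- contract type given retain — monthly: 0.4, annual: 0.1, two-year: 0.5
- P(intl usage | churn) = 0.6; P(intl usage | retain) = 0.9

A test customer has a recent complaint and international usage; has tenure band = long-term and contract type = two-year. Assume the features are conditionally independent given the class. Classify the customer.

churn: 0.5 × 0.4 × 0.75 × 0.85 × 0.6 = 0.0765
retain: 0.5 × 0.15 × 0.85 × 0.5 × 0.9 = 0.0286875
Highest score → churn.

churn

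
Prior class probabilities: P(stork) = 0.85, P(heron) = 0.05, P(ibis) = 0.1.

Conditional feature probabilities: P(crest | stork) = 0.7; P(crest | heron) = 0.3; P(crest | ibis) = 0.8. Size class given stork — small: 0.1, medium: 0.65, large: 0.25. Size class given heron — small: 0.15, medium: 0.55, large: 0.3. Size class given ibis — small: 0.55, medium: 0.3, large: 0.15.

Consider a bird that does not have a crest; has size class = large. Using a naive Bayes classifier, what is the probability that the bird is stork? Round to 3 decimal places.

0.825

stork: 0.85 × (1−0.7) × 0.25 = 0.06375
heron: 0.05 × (1−0.3) × 0.3 = 0.0105
ibis: 0.1 × (1−0.8) × 0.15 = 0.003
P(stork | x) = 0.06375 / 0.07725 ≈ 0.825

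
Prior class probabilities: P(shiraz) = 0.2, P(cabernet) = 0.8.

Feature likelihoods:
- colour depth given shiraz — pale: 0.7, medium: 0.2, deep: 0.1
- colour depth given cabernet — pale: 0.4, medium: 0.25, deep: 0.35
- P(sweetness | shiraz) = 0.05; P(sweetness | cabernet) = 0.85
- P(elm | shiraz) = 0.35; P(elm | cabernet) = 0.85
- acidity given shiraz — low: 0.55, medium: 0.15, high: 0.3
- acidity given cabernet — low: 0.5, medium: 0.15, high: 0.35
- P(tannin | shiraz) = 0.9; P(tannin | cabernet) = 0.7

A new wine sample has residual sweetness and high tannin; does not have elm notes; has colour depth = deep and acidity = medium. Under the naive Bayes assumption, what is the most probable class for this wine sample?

cabernet

shiraz: 0.2 × 0.1 × 0.05 × (1−0.35) × 0.15 × 0.9 = 0.00008775
cabernet: 0.8 × 0.35 × 0.85 × (1−0.85) × 0.15 × 0.7 = 0.0037485
Highest score → cabernet.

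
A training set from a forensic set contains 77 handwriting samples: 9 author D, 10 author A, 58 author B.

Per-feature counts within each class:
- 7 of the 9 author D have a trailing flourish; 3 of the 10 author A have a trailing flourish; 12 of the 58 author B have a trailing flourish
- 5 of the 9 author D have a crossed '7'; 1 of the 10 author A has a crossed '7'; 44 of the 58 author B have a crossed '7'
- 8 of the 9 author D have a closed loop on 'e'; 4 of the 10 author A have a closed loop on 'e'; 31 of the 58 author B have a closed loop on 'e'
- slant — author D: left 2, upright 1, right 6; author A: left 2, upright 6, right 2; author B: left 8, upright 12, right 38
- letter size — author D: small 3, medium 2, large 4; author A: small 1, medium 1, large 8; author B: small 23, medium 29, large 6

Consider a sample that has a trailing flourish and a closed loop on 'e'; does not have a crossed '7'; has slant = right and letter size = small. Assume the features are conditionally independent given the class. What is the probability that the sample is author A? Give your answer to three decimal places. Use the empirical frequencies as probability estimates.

author D: (9/77) × (7/9) × (4/9) × (8/9) × (6/9) × (3/9) ≈ 0.00798105
author A: (10/77) × (3/10) × (9/10) × (4/10) × (2/10) × (1/10) ≈ 0.000280519
author B: (58/77) × (12/58) × (14/58) × (31/58) × (38/58) × (23/58) ≈ 0.00522372
P(author A | x) = 0.000280519 / 0.013485289 ≈ 0.021

0.021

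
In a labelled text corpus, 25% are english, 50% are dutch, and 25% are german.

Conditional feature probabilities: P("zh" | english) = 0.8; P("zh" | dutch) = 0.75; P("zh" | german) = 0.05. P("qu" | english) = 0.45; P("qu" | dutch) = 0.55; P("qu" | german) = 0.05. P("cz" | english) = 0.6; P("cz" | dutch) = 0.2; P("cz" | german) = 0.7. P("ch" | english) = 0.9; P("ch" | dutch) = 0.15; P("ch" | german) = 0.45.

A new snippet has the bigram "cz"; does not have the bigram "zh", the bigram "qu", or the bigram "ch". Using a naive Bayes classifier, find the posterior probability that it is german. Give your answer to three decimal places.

0.886

english: 0.25 × (1−0.8) × (1−0.45) × 0.6 × (1−0.9) = 0.00165
dutch: 0.5 × (1−0.75) × (1−0.55) × 0.2 × (1−0.15) = 0.0095625
german: 0.25 × (1−0.05) × (1−0.05) × 0.7 × (1−0.45) = 0.086865625
P(german | x) = 0.086865625 / 0.098078125 ≈ 0.886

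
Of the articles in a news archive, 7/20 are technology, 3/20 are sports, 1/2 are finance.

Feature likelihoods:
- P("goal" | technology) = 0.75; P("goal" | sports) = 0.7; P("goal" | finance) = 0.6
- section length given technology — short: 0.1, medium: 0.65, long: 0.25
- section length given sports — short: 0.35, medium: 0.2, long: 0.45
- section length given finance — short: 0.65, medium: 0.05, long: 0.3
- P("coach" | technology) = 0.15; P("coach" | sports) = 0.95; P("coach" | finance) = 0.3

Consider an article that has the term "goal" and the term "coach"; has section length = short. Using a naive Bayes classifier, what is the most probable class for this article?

finance

technology: 0.35 × 0.75 × 0.1 × 0.15 = 0.0039375
sports: 0.15 × 0.7 × 0.35 × 0.95 = 0.0349125
finance: 0.5 × 0.6 × 0.65 × 0.3 = 0.0585
Highest score → finance.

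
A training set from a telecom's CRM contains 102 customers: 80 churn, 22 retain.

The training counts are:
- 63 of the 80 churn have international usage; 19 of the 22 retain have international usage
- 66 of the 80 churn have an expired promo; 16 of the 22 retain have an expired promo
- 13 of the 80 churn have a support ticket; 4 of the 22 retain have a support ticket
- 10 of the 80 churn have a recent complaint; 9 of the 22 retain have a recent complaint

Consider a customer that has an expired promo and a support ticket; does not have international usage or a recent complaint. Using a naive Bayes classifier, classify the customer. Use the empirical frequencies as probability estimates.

churn

churn: (80/102) × (17/80) × (66/80) × (13/80) × (70/80) = 0.01955078125
retain: (22/102) × (3/22) × (16/22) × (4/22) × (13/22) ≈ 0.00229814
Highest score → churn.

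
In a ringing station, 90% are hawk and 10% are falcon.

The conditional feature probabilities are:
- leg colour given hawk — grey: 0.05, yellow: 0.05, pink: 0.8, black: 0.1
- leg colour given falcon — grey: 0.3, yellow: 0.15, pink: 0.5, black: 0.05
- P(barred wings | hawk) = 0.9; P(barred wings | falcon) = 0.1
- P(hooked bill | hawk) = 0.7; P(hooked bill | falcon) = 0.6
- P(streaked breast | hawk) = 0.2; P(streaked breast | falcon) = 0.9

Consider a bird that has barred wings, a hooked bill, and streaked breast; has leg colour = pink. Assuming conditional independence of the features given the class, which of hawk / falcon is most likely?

hawk: 0.9 × 0.8 × 0.9 × 0.7 × 0.2 = 0.09072
falcon: 0.1 × 0.5 × 0.1 × 0.6 × 0.9 = 0.0027
Highest score → hawk.

hawk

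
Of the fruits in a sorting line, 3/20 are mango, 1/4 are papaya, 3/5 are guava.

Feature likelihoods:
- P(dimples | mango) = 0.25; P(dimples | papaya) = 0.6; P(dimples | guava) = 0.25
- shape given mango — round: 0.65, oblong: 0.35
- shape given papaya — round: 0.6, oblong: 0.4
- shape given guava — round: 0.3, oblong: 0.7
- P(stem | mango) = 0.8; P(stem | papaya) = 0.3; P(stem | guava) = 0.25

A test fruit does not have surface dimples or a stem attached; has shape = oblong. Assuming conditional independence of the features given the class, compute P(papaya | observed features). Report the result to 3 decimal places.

mango: 0.15 × (1−0.25) × 0.35 × (1−0.8) = 0.007875
papaya: 0.25 × (1−0.6) × 0.4 × (1−0.3) = 0.028
guava: 0.6 × (1−0.25) × 0.7 × (1−0.25) = 0.23625
P(papaya | x) = 0.028 / 0.272125 ≈ 0.103

0.103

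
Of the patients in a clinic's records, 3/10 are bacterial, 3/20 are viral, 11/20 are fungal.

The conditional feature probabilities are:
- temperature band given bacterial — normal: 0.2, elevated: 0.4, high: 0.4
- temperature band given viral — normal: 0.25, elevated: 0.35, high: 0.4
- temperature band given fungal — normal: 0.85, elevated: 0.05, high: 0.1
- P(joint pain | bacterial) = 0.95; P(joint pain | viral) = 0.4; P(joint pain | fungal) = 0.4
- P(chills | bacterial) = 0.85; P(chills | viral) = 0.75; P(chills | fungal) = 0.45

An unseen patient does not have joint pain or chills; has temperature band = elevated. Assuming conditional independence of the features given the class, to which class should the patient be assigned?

bacterial: 0.3 × 0.4 × (1−0.95) × (1−0.85) = 0.0009
viral: 0.15 × 0.35 × (1−0.4) × (1−0.75) = 0.007875
fungal: 0.55 × 0.05 × (1−0.4) × (1−0.45) = 0.009075
Highest score → fungal.

fungal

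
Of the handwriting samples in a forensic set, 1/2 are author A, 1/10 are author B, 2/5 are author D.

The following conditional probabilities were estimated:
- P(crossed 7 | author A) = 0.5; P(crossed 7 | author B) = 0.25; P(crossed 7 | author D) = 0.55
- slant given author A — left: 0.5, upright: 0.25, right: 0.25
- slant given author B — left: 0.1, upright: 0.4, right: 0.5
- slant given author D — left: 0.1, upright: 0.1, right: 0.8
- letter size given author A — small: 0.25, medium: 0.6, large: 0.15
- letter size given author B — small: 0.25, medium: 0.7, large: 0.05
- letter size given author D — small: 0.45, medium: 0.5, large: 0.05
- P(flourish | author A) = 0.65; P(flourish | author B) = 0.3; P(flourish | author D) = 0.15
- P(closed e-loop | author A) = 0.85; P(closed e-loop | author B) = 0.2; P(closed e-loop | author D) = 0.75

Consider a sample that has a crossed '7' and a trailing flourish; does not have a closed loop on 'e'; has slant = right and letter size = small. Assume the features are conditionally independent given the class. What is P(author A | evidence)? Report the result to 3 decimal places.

0.291

author A: 0.5 × 0.5 × 0.25 × 0.25 × 0.65 × (1−0.85) = 0.0015234375
author B: 0.1 × 0.25 × 0.5 × 0.25 × 0.3 × (1−0.2) = 0.00075
author D: 0.4 × 0.55 × 0.8 × 0.45 × 0.15 × (1−0.75) = 0.00297
P(author A | x) = 0.0015234375 / 0.0052434375 ≈ 0.291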